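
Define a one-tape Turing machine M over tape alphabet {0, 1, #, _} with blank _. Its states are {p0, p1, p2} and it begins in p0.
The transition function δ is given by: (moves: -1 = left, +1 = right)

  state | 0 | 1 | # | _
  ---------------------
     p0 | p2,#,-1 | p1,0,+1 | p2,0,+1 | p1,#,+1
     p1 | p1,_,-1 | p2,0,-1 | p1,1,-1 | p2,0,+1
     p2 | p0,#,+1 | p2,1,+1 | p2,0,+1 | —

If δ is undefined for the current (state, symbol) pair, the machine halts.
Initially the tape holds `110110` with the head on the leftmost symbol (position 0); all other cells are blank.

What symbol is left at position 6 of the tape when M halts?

p0 | [1]10110___   read 1 → write 0, move +1, go to p1
p1 | 0[1]0110___   read 1 → write 0, move -1, go to p2
p2 | [0]00110___   read 0 → write #, move +1, go to p0
p0 | #[0]0110___   read 0 → write #, move -1, go to p2
p2 | [#]#0110___   read # → write 0, move +1, go to p2
p2 | 0[#]0110___   read # → write 0, move +1, go to p2
p2 | 00[0]110___   read 0 → write #, move +1, go to p0
p0 | 00#[1]10___   read 1 → write 0, move +1, go to p1
p1 | 00#0[1]0___   read 1 → write 0, move -1, go to p2
p2 | 00#[0]00___   read 0 → write #, move +1, go to p0
p0 | 00##[0]0___   read 0 → write #, move -1, go to p2
p2 | 00#[#]#0___   read # → write 0, move +1, go to p2
p2 | 00#0[#]0___   read # → write 0, move +1, go to p2
p2 | 00#00[0]___   read 0 → write #, move +1, go to p0
p0 | 00#00#[_]__   read _ → write #, move +1, go to p1
p1 | 00#00##[_]_   read _ → write 0, move +1, go to p2
p2 | 00#00##0[_]
Cell 6 holds # when M halts.

#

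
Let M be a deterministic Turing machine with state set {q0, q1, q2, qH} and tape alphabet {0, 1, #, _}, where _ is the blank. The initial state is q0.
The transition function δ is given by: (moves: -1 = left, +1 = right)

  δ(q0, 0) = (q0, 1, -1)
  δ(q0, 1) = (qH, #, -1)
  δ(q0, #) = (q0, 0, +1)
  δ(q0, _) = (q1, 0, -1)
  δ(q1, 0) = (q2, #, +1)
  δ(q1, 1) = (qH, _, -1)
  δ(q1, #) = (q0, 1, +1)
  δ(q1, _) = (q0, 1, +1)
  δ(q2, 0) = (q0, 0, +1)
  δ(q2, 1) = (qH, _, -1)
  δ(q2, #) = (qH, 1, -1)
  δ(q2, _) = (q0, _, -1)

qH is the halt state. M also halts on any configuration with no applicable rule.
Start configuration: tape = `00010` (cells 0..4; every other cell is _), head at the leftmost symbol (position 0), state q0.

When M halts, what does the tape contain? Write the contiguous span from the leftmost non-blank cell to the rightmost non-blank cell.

state=q0 head=0 tape=___[0]0010   (q0,0)→(q0,1,-1)
state=q0 head=-1 tape=__[_]10010   (q0,_)→(q1,0,-1)
state=q1 head=-2 tape=_[_]010010   (q1,_)→(q0,1,+1)
state=q0 head=-1 tape=_1[0]10010   (q0,0)→(q0,1,-1)
state=q0 head=-2 tape=_[1]110010   (q0,1)→(qH,#,-1)
state=qH head=-3 tape=[_]#110010
The non-blank tape span at halt is #110010.

#110010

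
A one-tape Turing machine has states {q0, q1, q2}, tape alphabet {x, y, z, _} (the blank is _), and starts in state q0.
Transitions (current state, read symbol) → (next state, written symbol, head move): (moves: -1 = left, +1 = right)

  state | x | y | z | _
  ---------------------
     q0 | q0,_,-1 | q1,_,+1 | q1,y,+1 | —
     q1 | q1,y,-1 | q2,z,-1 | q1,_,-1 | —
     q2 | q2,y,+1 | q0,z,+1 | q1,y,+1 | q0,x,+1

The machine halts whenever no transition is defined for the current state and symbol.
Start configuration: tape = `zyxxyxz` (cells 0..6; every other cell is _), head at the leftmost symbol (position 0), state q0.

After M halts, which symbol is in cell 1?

_

state=q0 head=0 tape=_[z]yxxyxz   (q0,z)→(q1,y,+1)
state=q1 head=1 tape=_y[y]xxyxz   (q1,y)→(q2,z,-1)
state=q2 head=0 tape=_[y]zxxyxz   (q2,y)→(q0,z,+1)
state=q0 head=1 tape=_z[z]xxyxz   (q0,z)→(q1,y,+1)
state=q1 head=2 tape=_zy[x]xyxz   (q1,x)→(q1,y,-1)
state=q1 head=1 tape=_z[y]yxyxz   (q1,y)→(q2,z,-1)
state=q2 head=0 tape=_[z]zyxyxz   (q2,z)→(q1,y,+1)
state=q1 head=1 tape=_y[z]yxyxz   (q1,z)→(q1,_,-1)
state=q1 head=0 tape=_[y]_yxyxz   (q1,y)→(q2,z,-1)
state=q2 head=-1 tape=[_]z_yxyxz   (q2,_)→(q0,x,+1)
state=q0 head=0 tape=x[z]_yxyxz   (q0,z)→(q1,y,+1)
state=q1 head=1 tape=xy[_]yxyxz
Cell 1 holds _ when M halts.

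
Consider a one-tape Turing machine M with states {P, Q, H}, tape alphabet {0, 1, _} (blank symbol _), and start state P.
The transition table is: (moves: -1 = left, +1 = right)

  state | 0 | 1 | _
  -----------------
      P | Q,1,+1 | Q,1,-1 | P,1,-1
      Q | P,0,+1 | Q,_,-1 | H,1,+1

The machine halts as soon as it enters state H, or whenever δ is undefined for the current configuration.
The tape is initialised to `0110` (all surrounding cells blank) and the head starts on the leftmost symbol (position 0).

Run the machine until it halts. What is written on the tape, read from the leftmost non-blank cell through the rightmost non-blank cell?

1__10

P | _[0]110   read 0 → write 1, move +1, go to Q
Q | _1[1]10   read 1 → write _, move -1, go to Q
Q | _[1]_10   read 1 → write _, move -1, go to Q
Q | [_]__10   read _ → write 1, move +1, go to H
H | 1[_]_10
The non-blank tape span at halt is 1__10.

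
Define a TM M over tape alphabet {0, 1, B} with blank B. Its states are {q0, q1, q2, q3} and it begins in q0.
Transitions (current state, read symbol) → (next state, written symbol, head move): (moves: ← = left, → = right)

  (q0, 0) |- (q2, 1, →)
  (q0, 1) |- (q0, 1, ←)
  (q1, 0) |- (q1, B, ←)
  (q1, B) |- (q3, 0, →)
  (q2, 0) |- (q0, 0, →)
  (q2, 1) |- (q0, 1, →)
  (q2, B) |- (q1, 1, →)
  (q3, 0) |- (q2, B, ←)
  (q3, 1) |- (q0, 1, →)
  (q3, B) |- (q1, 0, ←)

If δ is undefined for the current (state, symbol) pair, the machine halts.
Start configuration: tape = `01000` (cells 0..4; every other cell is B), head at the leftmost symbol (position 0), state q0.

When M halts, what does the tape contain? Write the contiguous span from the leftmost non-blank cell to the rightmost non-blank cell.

state=q0 head=0 tape=[0]1000BBB   (q0,0)→(q2,1,→)
state=q2 head=1 tape=1[1]000BBB   (q2,1)→(q0,1,→)
state=q0 head=2 tape=11[0]00BBB   (q0,0)→(q2,1,→)
state=q2 head=3 tape=111[0]0BBB   (q2,0)→(q0,0,→)
state=q0 head=4 tape=1110[0]BBB   (q0,0)→(q2,1,→)
state=q2 head=5 tape=11101[B]BB   (q2,B)→(q1,1,→)
state=q1 head=6 tape=111011[B]B   (q1,B)→(q3,0,→)
state=q3 head=7 tape=1110110[B]   (q3,B)→(q1,0,←)
state=q1 head=6 tape=111011[0]0   (q1,0)→(q1,B,←)
state=q1 head=5 tape=11101[1]B0
The non-blank tape span at halt is 111011B0.

111011B0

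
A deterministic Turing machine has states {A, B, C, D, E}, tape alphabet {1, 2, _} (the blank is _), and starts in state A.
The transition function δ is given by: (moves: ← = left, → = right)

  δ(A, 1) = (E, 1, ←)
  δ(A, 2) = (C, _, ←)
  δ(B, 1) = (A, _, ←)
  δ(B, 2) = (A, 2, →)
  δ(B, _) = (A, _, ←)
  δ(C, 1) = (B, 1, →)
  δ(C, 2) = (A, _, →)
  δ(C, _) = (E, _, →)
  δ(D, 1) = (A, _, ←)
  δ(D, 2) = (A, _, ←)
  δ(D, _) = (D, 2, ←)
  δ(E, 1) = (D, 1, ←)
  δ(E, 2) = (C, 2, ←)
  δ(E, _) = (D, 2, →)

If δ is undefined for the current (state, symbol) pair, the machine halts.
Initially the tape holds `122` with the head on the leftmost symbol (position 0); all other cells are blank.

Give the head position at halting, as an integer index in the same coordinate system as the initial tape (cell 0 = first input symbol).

A | __[1]22   read 1 → write 1, move ←, go to E
E | _[_]122   read _ → write 2, move →, go to D
D | _2[1]22   read 1 → write _, move ←, go to A
A | _[2]_22   read 2 → write _, move ←, go to C
C | [_]__22   read _ → write _, move →, go to E
E | _[_]_22   read _ → write 2, move →, go to D
D | _2[_]22   read _ → write 2, move ←, go to D
D | _[2]222   read 2 → write _, move ←, go to A
A | [_]_222
At halt the head is at cell -2.

-2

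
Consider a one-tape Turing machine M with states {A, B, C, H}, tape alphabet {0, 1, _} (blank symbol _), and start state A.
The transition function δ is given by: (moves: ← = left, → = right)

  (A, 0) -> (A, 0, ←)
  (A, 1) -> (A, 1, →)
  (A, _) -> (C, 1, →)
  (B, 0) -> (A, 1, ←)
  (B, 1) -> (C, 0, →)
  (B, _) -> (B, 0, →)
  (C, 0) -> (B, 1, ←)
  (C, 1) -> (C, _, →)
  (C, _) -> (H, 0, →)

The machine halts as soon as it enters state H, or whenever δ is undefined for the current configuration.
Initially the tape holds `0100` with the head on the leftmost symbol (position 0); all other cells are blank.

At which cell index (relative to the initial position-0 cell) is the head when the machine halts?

state=A head=0 tape=_[0]100__   (A,0)→(A,0,←)
state=A head=-1 tape=[_]0100__   (A,_)→(C,1,→)
state=C head=0 tape=1[0]100__   (C,0)→(B,1,←)
state=B head=-1 tape=[1]1100__   (B,1)→(C,0,→)
state=C head=0 tape=0[1]100__   (C,1)→(C,_,→)
state=C head=1 tape=0_[1]00__   (C,1)→(C,_,→)
state=C head=2 tape=0__[0]0__   (C,0)→(B,1,←)
state=B head=1 tape=0_[_]10__   (B,_)→(B,0,→)
state=B head=2 tape=0_0[1]0__   (B,1)→(C,0,→)
state=C head=3 tape=0_00[0]__   (C,0)→(B,1,←)
state=B head=2 tape=0_0[0]1__   (B,0)→(A,1,←)
state=A head=1 tape=0_[0]11__   (A,0)→(A,0,←)
state=A head=0 tape=0[_]011__   (A,_)→(C,1,→)
state=C head=1 tape=01[0]11__   (C,0)→(B,1,←)
state=B head=0 tape=0[1]111__   (B,1)→(C,0,→)
state=C head=1 tape=00[1]11__   (C,1)→(C,_,→)
state=C head=2 tape=00_[1]1__   (C,1)→(C,_,→)
state=C head=3 tape=00__[1]__   (C,1)→(C,_,→)
state=C head=4 tape=00___[_]_   (C,_)→(H,0,→)
state=H head=5 tape=00___0[_]
At halt the head is at cell 5.

5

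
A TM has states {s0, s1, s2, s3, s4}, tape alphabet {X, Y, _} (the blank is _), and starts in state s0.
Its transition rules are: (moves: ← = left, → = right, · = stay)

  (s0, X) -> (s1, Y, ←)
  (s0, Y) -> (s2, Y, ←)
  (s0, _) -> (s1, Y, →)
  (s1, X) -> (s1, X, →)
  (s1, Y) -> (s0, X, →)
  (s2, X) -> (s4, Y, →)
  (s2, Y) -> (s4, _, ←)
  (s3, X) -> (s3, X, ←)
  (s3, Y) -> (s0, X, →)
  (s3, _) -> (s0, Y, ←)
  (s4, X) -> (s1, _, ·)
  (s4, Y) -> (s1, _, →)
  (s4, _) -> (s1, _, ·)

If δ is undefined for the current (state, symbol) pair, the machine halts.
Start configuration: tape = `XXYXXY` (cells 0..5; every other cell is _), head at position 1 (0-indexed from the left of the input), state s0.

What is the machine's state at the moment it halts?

s1

state=s0 head=1 tape=X[X]YXXY__   (s0,X)→(s1,Y,←)
state=s1 head=0 tape=[X]YYXXY__   (s1,X)→(s1,X,→)
state=s1 head=1 tape=X[Y]YXXY__   (s1,Y)→(s0,X,→)
state=s0 head=2 tape=XX[Y]XXY__   (s0,Y)→(s2,Y,←)
state=s2 head=1 tape=X[X]YXXY__   (s2,X)→(s4,Y,→)
state=s4 head=2 tape=XY[Y]XXY__   (s4,Y)→(s1,_,→)
state=s1 head=3 tape=XY_[X]XY__   (s1,X)→(s1,X,→)
state=s1 head=4 tape=XY_X[X]Y__   (s1,X)→(s1,X,→)
state=s1 head=5 tape=XY_XX[Y]__   (s1,Y)→(s0,X,→)
state=s0 head=6 tape=XY_XXX[_]_   (s0,_)→(s1,Y,→)
state=s1 head=7 tape=XY_XXXY[_]
No transition is defined for (s1, _); M halts in state s1.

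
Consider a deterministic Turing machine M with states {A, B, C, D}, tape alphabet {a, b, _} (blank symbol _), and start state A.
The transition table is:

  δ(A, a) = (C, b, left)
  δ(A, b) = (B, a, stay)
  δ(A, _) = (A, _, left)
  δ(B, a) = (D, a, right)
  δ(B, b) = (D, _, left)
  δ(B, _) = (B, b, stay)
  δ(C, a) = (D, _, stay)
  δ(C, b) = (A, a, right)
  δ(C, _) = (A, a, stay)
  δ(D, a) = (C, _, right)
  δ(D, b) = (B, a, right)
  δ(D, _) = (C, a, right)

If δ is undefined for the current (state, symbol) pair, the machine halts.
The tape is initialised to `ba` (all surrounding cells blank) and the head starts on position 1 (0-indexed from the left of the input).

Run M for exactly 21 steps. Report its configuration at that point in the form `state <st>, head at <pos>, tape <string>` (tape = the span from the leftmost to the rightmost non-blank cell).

state A, head at 3, tape aaaa

A | b[a]___   read a → write b, move left, go to C
C | [b]b___   read b → write a, move right, go to A
A | a[b]___   read b → write a, move stay, go to B
B | a[a]___   read a → write a, move right, go to D
D | aa[_]__   read _ → write a, move right, go to C
C | aaa[_]_   read _ → write a, move stay, go to A
A | aaa[a]_   read a → write b, move left, go to C
C | aa[a]b_   read a → write _, move stay, go to D
D | aa[_]b_   read _ → write a, move right, go to C
C | aaa[b]_   read b → write a, move right, go to A
A | aaaa[_]   read _ → write _, move left, go to A
A | aaa[a]_   read a → write b, move left, go to C
C | aa[a]b_   read a → write _, move stay, go to D
D | aa[_]b_   read _ → write a, move right, go to C
C | aaa[b]_   read b → write a, move right, go to A
A | aaaa[_]   read _ → write _, move left, go to A
A | aaa[a]_   read a → write b, move left, go to C
C | aa[a]b_   read a → write _, move stay, go to D
D | aa[_]b_   read _ → write a, move right, go to C
C | aaa[b]_   read b → write a, move right, go to A
A | aaaa[_]   read _ → write _, move left, go to A
A | aaa[a]_
After 21 steps: state A, head at 3, tape aaaa.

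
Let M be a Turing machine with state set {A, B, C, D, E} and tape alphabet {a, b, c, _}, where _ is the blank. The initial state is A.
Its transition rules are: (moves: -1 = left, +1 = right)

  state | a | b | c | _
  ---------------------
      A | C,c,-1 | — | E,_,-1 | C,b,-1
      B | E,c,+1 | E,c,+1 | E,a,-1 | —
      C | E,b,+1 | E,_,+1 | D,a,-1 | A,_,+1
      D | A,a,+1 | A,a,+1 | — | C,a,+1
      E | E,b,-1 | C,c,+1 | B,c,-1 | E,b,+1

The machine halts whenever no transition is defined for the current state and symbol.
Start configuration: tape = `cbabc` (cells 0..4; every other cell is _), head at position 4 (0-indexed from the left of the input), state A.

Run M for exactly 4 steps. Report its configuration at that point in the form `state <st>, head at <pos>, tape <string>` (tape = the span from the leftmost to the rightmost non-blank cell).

state=A head=4 tape=cbab[c]_   (A,c)→(E,_,-1)
state=E head=3 tape=cba[b]__   (E,b)→(C,c,+1)
state=C head=4 tape=cbac[_]_   (C,_)→(A,_,+1)
state=A head=5 tape=cbac_[_]   (A,_)→(C,b,-1)
state=C head=4 tape=cbac[_]b
After 4 steps: state C, head at 4, tape cbac_b.

state C, head at 4, tape cbac_b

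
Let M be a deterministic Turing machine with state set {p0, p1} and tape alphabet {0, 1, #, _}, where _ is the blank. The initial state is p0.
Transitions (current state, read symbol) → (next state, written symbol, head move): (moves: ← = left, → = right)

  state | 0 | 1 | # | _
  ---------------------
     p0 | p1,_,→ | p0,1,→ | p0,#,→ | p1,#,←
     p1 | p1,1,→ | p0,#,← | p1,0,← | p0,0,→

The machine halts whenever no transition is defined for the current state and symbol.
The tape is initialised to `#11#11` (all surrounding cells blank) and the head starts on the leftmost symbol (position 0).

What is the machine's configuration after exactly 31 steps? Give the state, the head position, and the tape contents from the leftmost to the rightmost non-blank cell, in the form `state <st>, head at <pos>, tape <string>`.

state p0, head at 3, tape #1#_#0#0

state=p0 head=0 tape=[#]11#11__   (p0,#)→(p0,#,→)
state=p0 head=1 tape=#[1]1#11__   (p0,1)→(p0,1,→)
state=p0 head=2 tape=#1[1]#11__   (p0,1)→(p0,1,→)
state=p0 head=3 tape=#11[#]11__   (p0,#)→(p0,#,→)
state=p0 head=4 tape=#11#[1]1__   (p0,1)→(p0,1,→)
state=p0 head=5 tape=#11#1[1]__   (p0,1)→(p0,1,→)
state=p0 head=6 tape=#11#11[_]_   (p0,_)→(p1,#,←)
state=p1 head=5 tape=#11#1[1]#_   (p1,1)→(p0,#,←)
state=p0 head=4 tape=#11#[1]##_   (p0,1)→(p0,1,→)
state=p0 head=5 tape=#11#1[#]#_   (p0,#)→(p0,#,→)
state=p0 head=6 tape=#11#1#[#]_   (p0,#)→(p0,#,→)
state=p0 head=7 tape=#11#1##[_]   (p0,_)→(p1,#,←)
state=p1 head=6 tape=#11#1#[#]#   (p1,#)→(p1,0,←)
state=p1 head=5 tape=#11#1[#]0#   (p1,#)→(p1,0,←)
state=p1 head=4 tape=#11#[1]00#   (p1,1)→(p0,#,←)
state=p0 head=3 tape=#11[#]#00#   (p0,#)→(p0,#,→)
state=p0 head=4 tape=#11#[#]00#   (p0,#)→(p0,#,→)
state=p0 head=5 tape=#11##[0]0#   (p0,0)→(p1,_,→)
state=p1 head=6 tape=#11##_[0]#   (p1,0)→(p1,1,→)
state=p1 head=7 tape=#11##_1[#]   (p1,#)→(p1,0,←)
state=p1 head=6 tape=#11##_[1]0   (p1,1)→(p0,#,←)
state=p0 head=5 tape=#11##[_]#0   (p0,_)→(p1,#,←)
state=p1 head=4 tape=#11#[#]##0   (p1,#)→(p1,0,←)
state=p1 head=3 tape=#11[#]0##0   (p1,#)→(p1,0,←)
state=p1 head=2 tape=#1[1]00##0   (p1,1)→(p0,#,←)
state=p0 head=1 tape=#[1]#00##0   (p0,1)→(p0,1,→)
state=p0 head=2 tape=#1[#]00##0   (p0,#)→(p0,#,→)
state=p0 head=3 tape=#1#[0]0##0   (p0,0)→(p1,_,→)
state=p1 head=4 tape=#1#_[0]##0   (p1,0)→(p1,1,→)
state=p1 head=5 tape=#1#_1[#]#0   (p1,#)→(p1,0,←)
state=p1 head=4 tape=#1#_[1]0#0   (p1,1)→(p0,#,←)
state=p0 head=3 tape=#1#[_]#0#0
After 31 steps: state p0, head at 3, tape #1#_#0#0.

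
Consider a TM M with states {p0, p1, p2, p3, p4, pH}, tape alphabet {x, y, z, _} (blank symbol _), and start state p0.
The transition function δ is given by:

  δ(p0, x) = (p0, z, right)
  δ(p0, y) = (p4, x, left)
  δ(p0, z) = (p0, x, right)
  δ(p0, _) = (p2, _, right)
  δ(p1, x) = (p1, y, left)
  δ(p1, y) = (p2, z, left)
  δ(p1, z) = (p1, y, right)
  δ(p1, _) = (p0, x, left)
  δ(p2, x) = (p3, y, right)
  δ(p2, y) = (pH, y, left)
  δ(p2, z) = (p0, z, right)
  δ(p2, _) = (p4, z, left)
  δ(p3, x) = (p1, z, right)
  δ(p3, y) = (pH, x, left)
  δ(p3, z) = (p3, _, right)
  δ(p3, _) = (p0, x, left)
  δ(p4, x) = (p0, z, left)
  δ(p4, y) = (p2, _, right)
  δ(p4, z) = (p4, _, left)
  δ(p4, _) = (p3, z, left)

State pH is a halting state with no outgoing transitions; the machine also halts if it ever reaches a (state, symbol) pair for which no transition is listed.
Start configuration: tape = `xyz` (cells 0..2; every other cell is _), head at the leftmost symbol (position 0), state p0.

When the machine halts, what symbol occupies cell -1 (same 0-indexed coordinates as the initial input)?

z

state=p0 head=0 tape=_____[x]yz_   (p0,x)→(p0,z,right)
state=p0 head=1 tape=_____z[y]z_   (p0,y)→(p4,x,left)
state=p4 head=0 tape=_____[z]xz_   (p4,z)→(p4,_,left)
state=p4 head=-1 tape=____[_]_xz_   (p4,_)→(p3,z,left)
state=p3 head=-2 tape=___[_]z_xz_   (p3,_)→(p0,x,left)
state=p0 head=-3 tape=__[_]xz_xz_   (p0,_)→(p2,_,right)
state=p2 head=-2 tape=___[x]z_xz_   (p2,x)→(p3,y,right)
state=p3 head=-1 tape=___y[z]_xz_   (p3,z)→(p3,_,right)
state=p3 head=0 tape=___y_[_]xz_   (p3,_)→(p0,x,left)
state=p0 head=-1 tape=___y[_]xxz_   (p0,_)→(p2,_,right)
state=p2 head=0 tape=___y_[x]xz_   (p2,x)→(p3,y,right)
state=p3 head=1 tape=___y_y[x]z_   (p3,x)→(p1,z,right)
state=p1 head=2 tape=___y_yz[z]_   (p1,z)→(p1,y,right)
state=p1 head=3 tape=___y_yzy[_]   (p1,_)→(p0,x,left)
state=p0 head=2 tape=___y_yz[y]x   (p0,y)→(p4,x,left)
state=p4 head=1 tape=___y_y[z]xx   (p4,z)→(p4,_,left)
state=p4 head=0 tape=___y_[y]_xx   (p4,y)→(p2,_,right)
state=p2 head=1 tape=___y__[_]xx   (p2,_)→(p4,z,left)
state=p4 head=0 tape=___y_[_]zxx   (p4,_)→(p3,z,left)
state=p3 head=-1 tape=___y[_]zzxx   (p3,_)→(p0,x,left)
state=p0 head=-2 tape=___[y]xzzxx   (p0,y)→(p4,x,left)
state=p4 head=-3 tape=__[_]xxzzxx   (p4,_)→(p3,z,left)
state=p3 head=-4 tape=_[_]zxxzzxx   (p3,_)→(p0,x,left)
state=p0 head=-5 tape=[_]xzxxzzxx   (p0,_)→(p2,_,right)
state=p2 head=-4 tape=_[x]zxxzzxx   (p2,x)→(p3,y,right)
state=p3 head=-3 tape=_y[z]xxzzxx   (p3,z)→(p3,_,right)
state=p3 head=-2 tape=_y_[x]xzzxx   (p3,x)→(p1,z,right)
state=p1 head=-1 tape=_y_z[x]zzxx   (p1,x)→(p1,y,left)
state=p1 head=-2 tape=_y_[z]yzzxx   (p1,z)→(p1,y,right)
state=p1 head=-1 tape=_y_y[y]zzxx   (p1,y)→(p2,z,left)
state=p2 head=-2 tape=_y_[y]zzzxx   (p2,y)→(pH,y,left)
state=pH head=-3 tape=_y[_]yzzzxx
Cell -1 holds z when M halts.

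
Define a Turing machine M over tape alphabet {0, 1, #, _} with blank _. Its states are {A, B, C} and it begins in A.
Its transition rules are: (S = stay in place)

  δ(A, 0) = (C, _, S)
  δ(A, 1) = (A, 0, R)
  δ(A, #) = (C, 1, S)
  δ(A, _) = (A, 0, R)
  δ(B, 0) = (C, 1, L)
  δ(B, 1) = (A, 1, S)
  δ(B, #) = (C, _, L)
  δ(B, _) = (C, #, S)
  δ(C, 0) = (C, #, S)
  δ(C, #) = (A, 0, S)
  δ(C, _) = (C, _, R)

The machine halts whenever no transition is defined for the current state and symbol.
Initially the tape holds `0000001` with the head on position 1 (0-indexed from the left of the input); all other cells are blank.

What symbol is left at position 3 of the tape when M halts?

A | 0[0]00001   read 0 → write _, move S, go to C
C | 0[_]00001   read _ → write _, move R, go to C
C | 0_[0]0001   read 0 → write #, move S, go to C
C | 0_[#]0001   read # → write 0, move S, go to A
A | 0_[0]0001   read 0 → write _, move S, go to C
C | 0_[_]0001   read _ → write _, move R, go to C
C | 0__[0]001   read 0 → write #, move S, go to C
C | 0__[#]001   read # → write 0, move S, go to A
A | 0__[0]001   read 0 → write _, move S, go to C
C | 0__[_]001   read _ → write _, move R, go to C
C | 0___[0]01   read 0 → write #, move S, go to C
C | 0___[#]01   read # → write 0, move S, go to A
A | 0___[0]01   read 0 → write _, move S, go to C
C | 0___[_]01   read _ → write _, move R, go to C
C | 0____[0]1   read 0 → write #, move S, go to C
C | 0____[#]1   read # → write 0, move S, go to A
A | 0____[0]1   read 0 → write _, move S, go to C
C | 0____[_]1   read _ → write _, move R, go to C
C | 0_____[1]
Cell 3 holds _ when M halts.

_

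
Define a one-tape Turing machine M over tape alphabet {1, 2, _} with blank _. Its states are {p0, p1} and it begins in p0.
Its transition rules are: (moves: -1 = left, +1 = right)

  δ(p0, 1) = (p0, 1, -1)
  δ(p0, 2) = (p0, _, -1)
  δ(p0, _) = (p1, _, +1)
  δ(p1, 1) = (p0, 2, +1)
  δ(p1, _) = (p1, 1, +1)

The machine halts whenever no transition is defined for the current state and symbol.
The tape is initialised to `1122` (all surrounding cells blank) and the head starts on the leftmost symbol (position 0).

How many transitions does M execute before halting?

15

p0 | _[1]122   read 1 → write 1, move -1, go to p0
p0 | [_]1122   read _ → write _, move +1, go to p1
p1 | _[1]122   read 1 → write 2, move +1, go to p0
p0 | _2[1]22   read 1 → write 1, move -1, go to p0
p0 | _[2]122   read 2 → write _, move -1, go to p0
p0 | [_]_122   read _ → write _, move +1, go to p1
p1 | _[_]122   read _ → write 1, move +1, go to p1
p1 | _1[1]22   read 1 → write 2, move +1, go to p0
p0 | _12[2]2   read 2 → write _, move -1, go to p0
p0 | _1[2]_2   read 2 → write _, move -1, go to p0
p0 | _[1]__2   read 1 → write 1, move -1, go to p0
p0 | [_]1__2   read _ → write _, move +1, go to p1
p1 | _[1]__2   read 1 → write 2, move +1, go to p0
p0 | _2[_]_2   read _ → write _, move +1, go to p1
p1 | _2_[_]2   read _ → write 1, move +1, go to p1
p1 | _2_1[2]
M halts after 15 transitions.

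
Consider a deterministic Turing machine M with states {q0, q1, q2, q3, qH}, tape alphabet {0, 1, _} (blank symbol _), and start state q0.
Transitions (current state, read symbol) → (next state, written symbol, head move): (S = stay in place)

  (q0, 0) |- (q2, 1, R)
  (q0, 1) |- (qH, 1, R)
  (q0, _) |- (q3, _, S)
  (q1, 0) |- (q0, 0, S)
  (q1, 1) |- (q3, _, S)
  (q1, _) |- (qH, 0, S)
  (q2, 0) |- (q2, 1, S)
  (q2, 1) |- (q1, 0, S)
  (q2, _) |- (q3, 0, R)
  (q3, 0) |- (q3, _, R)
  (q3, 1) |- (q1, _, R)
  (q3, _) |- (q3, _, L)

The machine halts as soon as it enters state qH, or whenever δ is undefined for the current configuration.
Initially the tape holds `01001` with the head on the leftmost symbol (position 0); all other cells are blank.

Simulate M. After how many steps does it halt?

22

state=q0 head=0 tape=[0]1001__   (q0,0)→(q2,1,R)
state=q2 head=1 tape=1[1]001__   (q2,1)→(q1,0,S)
state=q1 head=1 tape=1[0]001__   (q1,0)→(q0,0,S)
state=q0 head=1 tape=1[0]001__   (q0,0)→(q2,1,R)
state=q2 head=2 tape=11[0]01__   (q2,0)→(q2,1,S)
state=q2 head=2 tape=11[1]01__   (q2,1)→(q1,0,S)
state=q1 head=2 tape=11[0]01__   (q1,0)→(q0,0,S)
state=q0 head=2 tape=11[0]01__   (q0,0)→(q2,1,R)
state=q2 head=3 tape=111[0]1__   (q2,0)→(q2,1,S)
state=q2 head=3 tape=111[1]1__   (q2,1)→(q1,0,S)
state=q1 head=3 tape=111[0]1__   (q1,0)→(q0,0,S)
state=q0 head=3 tape=111[0]1__   (q0,0)→(q2,1,R)
state=q2 head=4 tape=1111[1]__   (q2,1)→(q1,0,S)
state=q1 head=4 tape=1111[0]__   (q1,0)→(q0,0,S)
state=q0 head=4 tape=1111[0]__   (q0,0)→(q2,1,R)
state=q2 head=5 tape=11111[_]_   (q2,_)→(q3,0,R)
state=q3 head=6 tape=111110[_]   (q3,_)→(q3,_,L)
state=q3 head=5 tape=11111[0]_   (q3,0)→(q3,_,R)
state=q3 head=6 tape=11111_[_]   (q3,_)→(q3,_,L)
state=q3 head=5 tape=11111[_]_   (q3,_)→(q3,_,L)
state=q3 head=4 tape=1111[1]__   (q3,1)→(q1,_,R)
state=q1 head=5 tape=1111_[_]_   (q1,_)→(qH,0,S)
state=qH head=5 tape=1111_[0]_
M halts after 22 transitions.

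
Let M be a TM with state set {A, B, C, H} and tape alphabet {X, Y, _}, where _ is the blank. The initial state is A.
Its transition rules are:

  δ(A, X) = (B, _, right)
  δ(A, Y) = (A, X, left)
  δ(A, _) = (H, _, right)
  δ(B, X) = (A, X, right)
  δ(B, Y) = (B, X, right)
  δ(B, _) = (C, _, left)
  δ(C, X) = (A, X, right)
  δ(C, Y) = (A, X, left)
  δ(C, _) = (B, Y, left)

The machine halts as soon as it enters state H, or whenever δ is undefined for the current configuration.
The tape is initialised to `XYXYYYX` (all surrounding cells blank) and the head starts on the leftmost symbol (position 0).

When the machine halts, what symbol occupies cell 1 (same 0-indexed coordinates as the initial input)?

state=A head=0 tape=[X]YXYYYX__   (A,X)→(B,_,right)
state=B head=1 tape=_[Y]XYYYX__   (B,Y)→(B,X,right)
state=B head=2 tape=_X[X]YYYX__   (B,X)→(A,X,right)
state=A head=3 tape=_XX[Y]YYX__   (A,Y)→(A,X,left)
state=A head=2 tape=_X[X]XYYX__   (A,X)→(B,_,right)
state=B head=3 tape=_X_[X]YYX__   (B,X)→(A,X,right)
state=A head=4 tape=_X_X[Y]YX__   (A,Y)→(A,X,left)
state=A head=3 tape=_X_[X]XYX__   (A,X)→(B,_,right)
state=B head=4 tape=_X__[X]YX__   (B,X)→(A,X,right)
state=A head=5 tape=_X__X[Y]X__   (A,Y)→(A,X,left)
state=A head=4 tape=_X__[X]XX__   (A,X)→(B,_,right)
state=B head=5 tape=_X___[X]X__   (B,X)→(A,X,right)
state=A head=6 tape=_X___X[X]__   (A,X)→(B,_,right)
state=B head=7 tape=_X___X_[_]_   (B,_)→(C,_,left)
state=C head=6 tape=_X___X[_]__   (C,_)→(B,Y,left)
state=B head=5 tape=_X___[X]Y__   (B,X)→(A,X,right)
state=A head=6 tape=_X___X[Y]__   (A,Y)→(A,X,left)
state=A head=5 tape=_X___[X]X__   (A,X)→(B,_,right)
state=B head=6 tape=_X____[X]__   (B,X)→(A,X,right)
state=A head=7 tape=_X____X[_]_   (A,_)→(H,_,right)
state=H head=8 tape=_X____X_[_]
Cell 1 holds X when M halts.

X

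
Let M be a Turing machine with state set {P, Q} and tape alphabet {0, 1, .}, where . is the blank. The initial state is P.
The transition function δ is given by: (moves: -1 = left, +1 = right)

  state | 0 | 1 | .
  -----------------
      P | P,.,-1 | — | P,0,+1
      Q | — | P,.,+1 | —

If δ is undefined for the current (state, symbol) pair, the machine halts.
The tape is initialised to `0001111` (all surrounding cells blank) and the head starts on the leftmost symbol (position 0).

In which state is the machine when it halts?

P

state=P head=0 tape=...[0]001111   (P,0)→(P,.,-1)
state=P head=-1 tape=..[.].001111   (P,.)→(P,0,+1)
state=P head=0 tape=..0[.]001111   (P,.)→(P,0,+1)
state=P head=1 tape=..00[0]01111   (P,0)→(P,.,-1)
state=P head=0 tape=..0[0].01111   (P,0)→(P,.,-1)
state=P head=-1 tape=..[0]..01111   (P,0)→(P,.,-1)
state=P head=-2 tape=.[.]...01111   (P,.)→(P,0,+1)
state=P head=-1 tape=.0[.]..01111   (P,.)→(P,0,+1)
state=P head=0 tape=.00[.].01111   (P,.)→(P,0,+1)
state=P head=1 tape=.000[.]01111   (P,.)→(P,0,+1)
state=P head=2 tape=.0000[0]1111   (P,0)→(P,.,-1)
state=P head=1 tape=.000[0].1111   (P,0)→(P,.,-1)
state=P head=0 tape=.00[0]..1111   (P,0)→(P,.,-1)
state=P head=-1 tape=.0[0]...1111   (P,0)→(P,.,-1)
state=P head=-2 tape=.[0]....1111   (P,0)→(P,.,-1)
state=P head=-3 tape=[.].....1111   (P,.)→(P,0,+1)
state=P head=-2 tape=0[.]....1111   (P,.)→(P,0,+1)
state=P head=-1 tape=00[.]...1111   (P,.)→(P,0,+1)
state=P head=0 tape=000[.]..1111   (P,.)→(P,0,+1)
state=P head=1 tape=0000[.].1111   (P,.)→(P,0,+1)
state=P head=2 tape=00000[.]1111   (P,.)→(P,0,+1)
state=P head=3 tape=000000[1]111
No transition is defined for (P, 1); M halts in state P.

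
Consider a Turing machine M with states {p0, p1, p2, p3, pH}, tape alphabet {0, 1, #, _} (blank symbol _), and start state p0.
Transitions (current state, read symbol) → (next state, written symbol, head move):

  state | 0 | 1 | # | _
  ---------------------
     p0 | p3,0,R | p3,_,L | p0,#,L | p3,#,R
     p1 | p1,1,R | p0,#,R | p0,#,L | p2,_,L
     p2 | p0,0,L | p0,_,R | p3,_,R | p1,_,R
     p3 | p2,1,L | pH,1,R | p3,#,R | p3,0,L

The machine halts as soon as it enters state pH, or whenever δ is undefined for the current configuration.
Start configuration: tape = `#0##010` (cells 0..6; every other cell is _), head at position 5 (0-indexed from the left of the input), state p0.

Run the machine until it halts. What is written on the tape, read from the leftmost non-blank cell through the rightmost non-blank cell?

#0#_1_0

state=p0 head=5 tape=#0##0[1]0   (p0,1)→(p3,_,L)
state=p3 head=4 tape=#0##[0]_0   (p3,0)→(p2,1,L)
state=p2 head=3 tape=#0#[#]1_0   (p2,#)→(p3,_,R)
state=p3 head=4 tape=#0#_[1]_0   (p3,1)→(pH,1,R)
state=pH head=5 tape=#0#_1[_]0
The non-blank tape span at halt is #0#_1_0.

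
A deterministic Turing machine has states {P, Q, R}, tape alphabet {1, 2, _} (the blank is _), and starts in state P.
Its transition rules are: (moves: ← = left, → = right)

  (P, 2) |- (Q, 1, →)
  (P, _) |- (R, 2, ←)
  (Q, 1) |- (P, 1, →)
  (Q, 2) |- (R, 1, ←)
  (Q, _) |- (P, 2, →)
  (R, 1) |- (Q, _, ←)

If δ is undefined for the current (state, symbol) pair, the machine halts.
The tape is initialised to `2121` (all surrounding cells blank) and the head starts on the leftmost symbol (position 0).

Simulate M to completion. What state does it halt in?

P | _[2]121_   read 2 → write 1, move →, go to Q
Q | _1[1]21_   read 1 → write 1, move →, go to P
P | _11[2]1_   read 2 → write 1, move →, go to Q
Q | _111[1]_   read 1 → write 1, move →, go to P
P | _1111[_]   read _ → write 2, move ←, go to R
R | _111[1]2   read 1 → write _, move ←, go to Q
Q | _11[1]_2   read 1 → write 1, move →, go to P
P | _111[_]2   read _ → write 2, move ←, go to R
R | _11[1]22   read 1 → write _, move ←, go to Q
Q | _1[1]_22   read 1 → write 1, move →, go to P
P | _11[_]22   read _ → write 2, move ←, go to R
R | _1[1]222   read 1 → write _, move ←, go to Q
Q | _[1]_222   read 1 → write 1, move →, go to P
P | _1[_]222   read _ → write 2, move ←, go to R
R | _[1]2222   read 1 → write _, move ←, go to Q
Q | [_]_2222   read _ → write 2, move →, go to P
P | 2[_]2222   read _ → write 2, move ←, go to R
R | [2]22222
No transition is defined for (R, 2); M halts in state R.

R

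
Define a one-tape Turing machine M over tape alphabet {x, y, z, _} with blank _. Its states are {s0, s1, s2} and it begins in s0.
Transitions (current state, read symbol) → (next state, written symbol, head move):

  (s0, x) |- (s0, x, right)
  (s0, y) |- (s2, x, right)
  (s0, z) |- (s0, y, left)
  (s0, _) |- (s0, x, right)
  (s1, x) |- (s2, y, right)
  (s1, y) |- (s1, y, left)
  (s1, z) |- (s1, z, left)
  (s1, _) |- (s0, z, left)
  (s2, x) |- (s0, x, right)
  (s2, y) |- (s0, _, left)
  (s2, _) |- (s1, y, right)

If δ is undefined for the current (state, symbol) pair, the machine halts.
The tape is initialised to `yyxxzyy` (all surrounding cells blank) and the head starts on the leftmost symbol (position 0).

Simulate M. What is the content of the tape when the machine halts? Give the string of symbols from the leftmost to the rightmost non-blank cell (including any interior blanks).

s0 | [y]yxxzyy__   read y → write x, move right, go to s2
s2 | x[y]xxzyy__   read y → write _, move left, go to s0
s0 | [x]_xxzyy__   read x → write x, move right, go to s0
s0 | x[_]xxzyy__   read _ → write x, move right, go to s0
s0 | xx[x]xzyy__   read x → write x, move right, go to s0
s0 | xxx[x]zyy__   read x → write x, move right, go to s0
s0 | xxxx[z]yy__   read z → write y, move left, go to s0
s0 | xxx[x]yyy__   read x → write x, move right, go to s0
s0 | xxxx[y]yy__   read y → write x, move right, go to s2
s2 | xxxxx[y]y__   read y → write _, move left, go to s0
s0 | xxxx[x]_y__   read x → write x, move right, go to s0
s0 | xxxxx[_]y__   read _ → write x, move right, go to s0
s0 | xxxxxx[y]__   read y → write x, move right, go to s2
s2 | xxxxxxx[_]_   read _ → write y, move right, go to s1
s1 | xxxxxxxy[_]   read _ → write z, move left, go to s0
s0 | xxxxxxx[y]z   read y → write x, move right, go to s2
s2 | xxxxxxxx[z]
The non-blank tape span at halt is xxxxxxxxz.

xxxxxxxxz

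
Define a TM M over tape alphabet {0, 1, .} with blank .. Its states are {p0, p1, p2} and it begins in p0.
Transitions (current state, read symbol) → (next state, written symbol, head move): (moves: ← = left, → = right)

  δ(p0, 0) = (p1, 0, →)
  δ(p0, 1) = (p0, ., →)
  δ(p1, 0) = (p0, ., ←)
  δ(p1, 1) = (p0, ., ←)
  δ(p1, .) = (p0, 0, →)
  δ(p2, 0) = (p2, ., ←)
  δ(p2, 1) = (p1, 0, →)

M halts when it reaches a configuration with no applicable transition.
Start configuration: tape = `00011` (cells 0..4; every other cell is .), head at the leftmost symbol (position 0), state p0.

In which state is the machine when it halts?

p0

state=p0 head=0 tape=[0]0011.   (p0,0)→(p1,0,→)
state=p1 head=1 tape=0[0]011.   (p1,0)→(p0,.,←)
state=p0 head=0 tape=[0].011.   (p0,0)→(p1,0,→)
state=p1 head=1 tape=0[.]011.   (p1,.)→(p0,0,→)
state=p0 head=2 tape=00[0]11.   (p0,0)→(p1,0,→)
state=p1 head=3 tape=000[1]1.   (p1,1)→(p0,.,←)
state=p0 head=2 tape=00[0].1.   (p0,0)→(p1,0,→)
state=p1 head=3 tape=000[.]1.   (p1,.)→(p0,0,→)
state=p0 head=4 tape=0000[1].   (p0,1)→(p0,.,→)
state=p0 head=5 tape=0000.[.]
No transition is defined for (p0, .); M halts in state p0.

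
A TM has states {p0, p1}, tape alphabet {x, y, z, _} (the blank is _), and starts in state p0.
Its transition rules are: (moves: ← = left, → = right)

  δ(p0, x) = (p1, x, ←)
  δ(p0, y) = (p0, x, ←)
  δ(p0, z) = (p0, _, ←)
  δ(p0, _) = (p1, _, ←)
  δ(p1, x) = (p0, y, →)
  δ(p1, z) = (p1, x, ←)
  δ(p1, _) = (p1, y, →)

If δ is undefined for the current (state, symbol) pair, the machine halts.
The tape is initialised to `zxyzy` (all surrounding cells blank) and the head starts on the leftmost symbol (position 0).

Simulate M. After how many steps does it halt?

16

state=p0 head=0 tape=____[z]xyzy   (p0,z)→(p0,_,←)
state=p0 head=-1 tape=___[_]_xyzy   (p0,_)→(p1,_,←)
state=p1 head=-2 tape=__[_]__xyzy   (p1,_)→(p1,y,→)
state=p1 head=-1 tape=__y[_]_xyzy   (p1,_)→(p1,y,→)
state=p1 head=0 tape=__yy[_]xyzy   (p1,_)→(p1,y,→)
state=p1 head=1 tape=__yyy[x]yzy   (p1,x)→(p0,y,→)
state=p0 head=2 tape=__yyyy[y]zy   (p0,y)→(p0,x,←)
state=p0 head=1 tape=__yyy[y]xzy   (p0,y)→(p0,x,←)
state=p0 head=0 tape=__yy[y]xxzy   (p0,y)→(p0,x,←)
state=p0 head=-1 tape=__y[y]xxxzy   (p0,y)→(p0,x,←)
state=p0 head=-2 tape=__[y]xxxxzy   (p0,y)→(p0,x,←)
state=p0 head=-3 tape=_[_]xxxxxzy   (p0,_)→(p1,_,←)
state=p1 head=-4 tape=[_]_xxxxxzy   (p1,_)→(p1,y,→)
state=p1 head=-3 tape=y[_]xxxxxzy   (p1,_)→(p1,y,→)
state=p1 head=-2 tape=yy[x]xxxxzy   (p1,x)→(p0,y,→)
state=p0 head=-1 tape=yyy[x]xxxzy   (p0,x)→(p1,x,←)
state=p1 head=-2 tape=yy[y]xxxxzy
M halts after 16 transitions.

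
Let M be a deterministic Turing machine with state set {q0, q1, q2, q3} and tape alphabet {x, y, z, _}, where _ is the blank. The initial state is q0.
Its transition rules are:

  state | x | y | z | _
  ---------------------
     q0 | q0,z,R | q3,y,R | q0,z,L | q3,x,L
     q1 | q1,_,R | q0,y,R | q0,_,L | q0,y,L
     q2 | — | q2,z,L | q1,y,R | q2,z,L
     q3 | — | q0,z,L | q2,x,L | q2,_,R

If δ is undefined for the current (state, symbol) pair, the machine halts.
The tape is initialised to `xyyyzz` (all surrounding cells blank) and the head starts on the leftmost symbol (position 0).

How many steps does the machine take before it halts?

q0 | [x]yyyzz   read x → write z, move R, go to q0
q0 | z[y]yyzz   read y → write y, move R, go to q3
q3 | zy[y]yzz   read y → write z, move L, go to q0
q0 | z[y]zyzz   read y → write y, move R, go to q3
q3 | zy[z]yzz   read z → write x, move L, go to q2
q2 | z[y]xyzz   read y → write z, move L, go to q2
q2 | [z]zxyzz   read z → write y, move R, go to q1
q1 | y[z]xyzz   read z → write _, move L, go to q0
q0 | [y]_xyzz   read y → write y, move R, go to q3
q3 | y[_]xyzz   read _ → write _, move R, go to q2
q2 | y_[x]yzz
M halts after 10 transitions.

10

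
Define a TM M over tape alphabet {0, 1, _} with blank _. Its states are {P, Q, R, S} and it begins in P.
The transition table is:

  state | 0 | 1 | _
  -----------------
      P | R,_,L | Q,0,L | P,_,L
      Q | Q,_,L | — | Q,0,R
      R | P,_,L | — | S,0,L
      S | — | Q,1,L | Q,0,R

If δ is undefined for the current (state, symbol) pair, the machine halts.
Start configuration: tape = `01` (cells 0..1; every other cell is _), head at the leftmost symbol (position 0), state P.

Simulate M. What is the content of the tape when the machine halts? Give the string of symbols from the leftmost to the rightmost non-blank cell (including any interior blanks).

state=P head=0 tape=___[0]1   (P,0)→(R,_,L)
state=R head=-1 tape=__[_]_1   (R,_)→(S,0,L)
state=S head=-2 tape=_[_]0_1   (S,_)→(Q,0,R)
state=Q head=-1 tape=_0[0]_1   (Q,0)→(Q,_,L)
state=Q head=-2 tape=_[0]__1   (Q,0)→(Q,_,L)
state=Q head=-3 tape=[_]___1   (Q,_)→(Q,0,R)
state=Q head=-2 tape=0[_]__1   (Q,_)→(Q,0,R)
state=Q head=-1 tape=00[_]_1   (Q,_)→(Q,0,R)
state=Q head=0 tape=000[_]1   (Q,_)→(Q,0,R)
state=Q head=1 tape=0000[1]
The non-blank tape span at halt is 00001.

00001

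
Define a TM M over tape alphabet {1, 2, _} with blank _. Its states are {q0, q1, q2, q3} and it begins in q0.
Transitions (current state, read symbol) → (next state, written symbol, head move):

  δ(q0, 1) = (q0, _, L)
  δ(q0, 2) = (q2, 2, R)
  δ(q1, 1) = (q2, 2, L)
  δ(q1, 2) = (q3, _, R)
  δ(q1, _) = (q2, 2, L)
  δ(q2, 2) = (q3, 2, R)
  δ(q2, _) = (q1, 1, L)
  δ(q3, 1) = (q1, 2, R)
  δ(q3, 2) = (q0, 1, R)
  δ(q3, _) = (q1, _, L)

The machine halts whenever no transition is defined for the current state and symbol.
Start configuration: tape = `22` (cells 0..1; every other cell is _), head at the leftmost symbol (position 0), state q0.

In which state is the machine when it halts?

q0

q0 | [2]2_   read 2 → write 2, move R, go to q2
q2 | 2[2]_   read 2 → write 2, move R, go to q3
q3 | 22[_]   read _ → write _, move L, go to q1
q1 | 2[2]_   read 2 → write _, move R, go to q3
q3 | 2_[_]   read _ → write _, move L, go to q1
q1 | 2[_]_   read _ → write 2, move L, go to q2
q2 | [2]2_   read 2 → write 2, move R, go to q3
q3 | 2[2]_   read 2 → write 1, move R, go to q0
q0 | 21[_]
No transition is defined for (q0, _); M halts in state q0.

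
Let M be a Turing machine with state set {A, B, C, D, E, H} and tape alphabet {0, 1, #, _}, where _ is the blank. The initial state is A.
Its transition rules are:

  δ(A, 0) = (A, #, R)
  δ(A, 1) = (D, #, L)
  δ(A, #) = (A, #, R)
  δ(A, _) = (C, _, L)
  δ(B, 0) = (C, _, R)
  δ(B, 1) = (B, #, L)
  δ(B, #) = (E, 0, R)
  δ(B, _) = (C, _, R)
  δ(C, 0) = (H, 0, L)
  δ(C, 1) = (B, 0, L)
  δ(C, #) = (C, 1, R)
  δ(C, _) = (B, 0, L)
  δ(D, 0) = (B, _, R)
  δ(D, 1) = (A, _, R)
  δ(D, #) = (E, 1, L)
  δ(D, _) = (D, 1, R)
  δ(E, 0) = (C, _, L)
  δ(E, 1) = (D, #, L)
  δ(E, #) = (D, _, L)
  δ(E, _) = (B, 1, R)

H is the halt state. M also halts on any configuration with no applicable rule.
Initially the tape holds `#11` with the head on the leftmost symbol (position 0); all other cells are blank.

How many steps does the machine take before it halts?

A | __[#]11   read # → write #, move R, go to A
A | __#[1]1   read 1 → write #, move L, go to D
D | __[#]#1   read # → write 1, move L, go to E
E | _[_]1#1   read _ → write 1, move R, go to B
B | _1[1]#1   read 1 → write #, move L, go to B
B | _[1]##1   read 1 → write #, move L, go to B
B | [_]###1   read _ → write _, move R, go to C
C | _[#]##1   read # → write 1, move R, go to C
C | _1[#]#1   read # → write 1, move R, go to C
C | _11[#]1   read # → write 1, move R, go to C
C | _111[1]   read 1 → write 0, move L, go to B
B | _11[1]0   read 1 → write #, move L, go to B
B | _1[1]#0   read 1 → write #, move L, go to B
B | _[1]##0   read 1 → write #, move L, go to B
B | [_]###0   read _ → write _, move R, go to C
C | _[#]##0   read # → write 1, move R, go to C
C | _1[#]#0   read # → write 1, move R, go to C
C | _11[#]0   read # → write 1, move R, go to C
C | _111[0]   read 0 → write 0, move L, go to H
H | _11[1]0
M halts after 19 transitions.

19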